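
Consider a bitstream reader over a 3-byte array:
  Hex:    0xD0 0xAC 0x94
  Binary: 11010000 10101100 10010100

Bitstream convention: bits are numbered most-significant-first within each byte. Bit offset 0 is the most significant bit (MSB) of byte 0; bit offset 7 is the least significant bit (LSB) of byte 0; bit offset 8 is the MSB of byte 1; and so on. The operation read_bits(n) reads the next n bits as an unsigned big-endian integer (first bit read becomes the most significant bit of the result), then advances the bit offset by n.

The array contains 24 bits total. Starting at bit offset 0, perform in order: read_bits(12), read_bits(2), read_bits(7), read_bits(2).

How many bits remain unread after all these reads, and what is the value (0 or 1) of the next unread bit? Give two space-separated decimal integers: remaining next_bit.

Answer: 1 0

Derivation:
Read 1: bits[0:12] width=12 -> value=3338 (bin 110100001010); offset now 12 = byte 1 bit 4; 12 bits remain
Read 2: bits[12:14] width=2 -> value=3 (bin 11); offset now 14 = byte 1 bit 6; 10 bits remain
Read 3: bits[14:21] width=7 -> value=18 (bin 0010010); offset now 21 = byte 2 bit 5; 3 bits remain
Read 4: bits[21:23] width=2 -> value=2 (bin 10); offset now 23 = byte 2 bit 7; 1 bits remain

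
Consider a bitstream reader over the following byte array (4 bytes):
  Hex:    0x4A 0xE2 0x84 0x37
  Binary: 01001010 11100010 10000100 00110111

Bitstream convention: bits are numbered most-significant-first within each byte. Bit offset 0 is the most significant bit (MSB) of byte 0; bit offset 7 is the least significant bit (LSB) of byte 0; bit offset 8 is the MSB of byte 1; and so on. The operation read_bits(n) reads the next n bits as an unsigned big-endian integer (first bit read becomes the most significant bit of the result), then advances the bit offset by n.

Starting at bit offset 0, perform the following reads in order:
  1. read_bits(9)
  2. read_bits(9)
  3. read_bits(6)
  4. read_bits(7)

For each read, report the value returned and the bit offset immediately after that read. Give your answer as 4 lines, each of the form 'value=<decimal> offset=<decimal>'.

Read 1: bits[0:9] width=9 -> value=149 (bin 010010101); offset now 9 = byte 1 bit 1; 23 bits remain
Read 2: bits[9:18] width=9 -> value=394 (bin 110001010); offset now 18 = byte 2 bit 2; 14 bits remain
Read 3: bits[18:24] width=6 -> value=4 (bin 000100); offset now 24 = byte 3 bit 0; 8 bits remain
Read 4: bits[24:31] width=7 -> value=27 (bin 0011011); offset now 31 = byte 3 bit 7; 1 bits remain

Answer: value=149 offset=9
value=394 offset=18
value=4 offset=24
value=27 offset=31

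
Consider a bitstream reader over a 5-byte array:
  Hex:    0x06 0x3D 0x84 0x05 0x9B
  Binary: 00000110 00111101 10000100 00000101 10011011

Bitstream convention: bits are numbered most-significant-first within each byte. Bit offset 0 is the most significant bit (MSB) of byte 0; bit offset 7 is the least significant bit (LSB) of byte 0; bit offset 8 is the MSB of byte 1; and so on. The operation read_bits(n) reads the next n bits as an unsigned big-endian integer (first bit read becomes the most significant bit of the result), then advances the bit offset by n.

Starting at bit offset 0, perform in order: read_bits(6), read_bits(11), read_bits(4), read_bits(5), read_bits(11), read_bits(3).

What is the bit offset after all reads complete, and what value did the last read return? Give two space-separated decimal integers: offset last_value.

Answer: 40 3

Derivation:
Read 1: bits[0:6] width=6 -> value=1 (bin 000001); offset now 6 = byte 0 bit 6; 34 bits remain
Read 2: bits[6:17] width=11 -> value=1147 (bin 10001111011); offset now 17 = byte 2 bit 1; 23 bits remain
Read 3: bits[17:21] width=4 -> value=0 (bin 0000); offset now 21 = byte 2 bit 5; 19 bits remain
Read 4: bits[21:26] width=5 -> value=16 (bin 10000); offset now 26 = byte 3 bit 2; 14 bits remain
Read 5: bits[26:37] width=11 -> value=179 (bin 00010110011); offset now 37 = byte 4 bit 5; 3 bits remain
Read 6: bits[37:40] width=3 -> value=3 (bin 011); offset now 40 = byte 5 bit 0; 0 bits remain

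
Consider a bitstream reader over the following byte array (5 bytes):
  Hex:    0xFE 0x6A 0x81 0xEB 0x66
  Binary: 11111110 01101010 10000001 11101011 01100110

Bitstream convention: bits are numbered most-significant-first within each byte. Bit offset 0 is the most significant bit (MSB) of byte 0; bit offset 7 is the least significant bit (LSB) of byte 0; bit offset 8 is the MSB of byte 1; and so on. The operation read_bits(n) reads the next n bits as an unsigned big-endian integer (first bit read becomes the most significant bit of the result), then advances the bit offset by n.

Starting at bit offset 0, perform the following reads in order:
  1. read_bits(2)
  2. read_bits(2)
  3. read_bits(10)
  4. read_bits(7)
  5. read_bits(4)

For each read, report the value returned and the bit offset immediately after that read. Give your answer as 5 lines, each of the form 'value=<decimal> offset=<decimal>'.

Answer: value=3 offset=2
value=3 offset=4
value=922 offset=14
value=80 offset=21
value=3 offset=25

Derivation:
Read 1: bits[0:2] width=2 -> value=3 (bin 11); offset now 2 = byte 0 bit 2; 38 bits remain
Read 2: bits[2:4] width=2 -> value=3 (bin 11); offset now 4 = byte 0 bit 4; 36 bits remain
Read 3: bits[4:14] width=10 -> value=922 (bin 1110011010); offset now 14 = byte 1 bit 6; 26 bits remain
Read 4: bits[14:21] width=7 -> value=80 (bin 1010000); offset now 21 = byte 2 bit 5; 19 bits remain
Read 5: bits[21:25] width=4 -> value=3 (bin 0011); offset now 25 = byte 3 bit 1; 15 bits remain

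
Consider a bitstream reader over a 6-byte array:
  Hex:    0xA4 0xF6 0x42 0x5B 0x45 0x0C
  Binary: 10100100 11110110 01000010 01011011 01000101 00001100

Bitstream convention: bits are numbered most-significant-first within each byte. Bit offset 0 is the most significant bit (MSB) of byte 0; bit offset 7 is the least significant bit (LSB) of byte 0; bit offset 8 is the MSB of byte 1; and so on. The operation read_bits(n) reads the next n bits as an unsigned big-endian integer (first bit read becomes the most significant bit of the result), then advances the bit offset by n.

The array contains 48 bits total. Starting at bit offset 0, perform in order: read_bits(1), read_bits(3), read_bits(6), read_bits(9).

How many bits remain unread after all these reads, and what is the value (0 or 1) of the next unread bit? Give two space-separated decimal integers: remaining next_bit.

Answer: 29 0

Derivation:
Read 1: bits[0:1] width=1 -> value=1 (bin 1); offset now 1 = byte 0 bit 1; 47 bits remain
Read 2: bits[1:4] width=3 -> value=2 (bin 010); offset now 4 = byte 0 bit 4; 44 bits remain
Read 3: bits[4:10] width=6 -> value=19 (bin 010011); offset now 10 = byte 1 bit 2; 38 bits remain
Read 4: bits[10:19] width=9 -> value=434 (bin 110110010); offset now 19 = byte 2 bit 3; 29 bits remain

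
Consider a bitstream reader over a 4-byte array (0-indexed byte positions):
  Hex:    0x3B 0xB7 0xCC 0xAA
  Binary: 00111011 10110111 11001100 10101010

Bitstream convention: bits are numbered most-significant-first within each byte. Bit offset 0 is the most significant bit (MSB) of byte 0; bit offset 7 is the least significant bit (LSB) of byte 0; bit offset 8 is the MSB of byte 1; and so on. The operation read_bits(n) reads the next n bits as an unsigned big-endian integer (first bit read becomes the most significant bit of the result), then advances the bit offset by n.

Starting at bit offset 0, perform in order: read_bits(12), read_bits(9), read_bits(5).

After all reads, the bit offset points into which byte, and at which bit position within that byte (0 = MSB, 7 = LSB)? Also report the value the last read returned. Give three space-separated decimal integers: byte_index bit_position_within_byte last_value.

Answer: 3 2 18

Derivation:
Read 1: bits[0:12] width=12 -> value=955 (bin 001110111011); offset now 12 = byte 1 bit 4; 20 bits remain
Read 2: bits[12:21] width=9 -> value=249 (bin 011111001); offset now 21 = byte 2 bit 5; 11 bits remain
Read 3: bits[21:26] width=5 -> value=18 (bin 10010); offset now 26 = byte 3 bit 2; 6 bits remain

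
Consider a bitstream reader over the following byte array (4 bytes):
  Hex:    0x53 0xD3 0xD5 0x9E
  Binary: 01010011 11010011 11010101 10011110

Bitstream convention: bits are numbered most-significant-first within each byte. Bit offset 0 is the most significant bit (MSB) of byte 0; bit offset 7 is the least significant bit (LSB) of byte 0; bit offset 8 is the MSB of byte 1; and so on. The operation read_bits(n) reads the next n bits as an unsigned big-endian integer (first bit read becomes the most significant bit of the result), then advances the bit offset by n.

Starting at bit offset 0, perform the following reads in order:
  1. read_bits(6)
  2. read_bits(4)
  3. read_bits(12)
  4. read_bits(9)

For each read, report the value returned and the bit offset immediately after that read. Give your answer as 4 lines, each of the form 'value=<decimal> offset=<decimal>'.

Answer: value=20 offset=6
value=15 offset=10
value=1269 offset=22
value=207 offset=31

Derivation:
Read 1: bits[0:6] width=6 -> value=20 (bin 010100); offset now 6 = byte 0 bit 6; 26 bits remain
Read 2: bits[6:10] width=4 -> value=15 (bin 1111); offset now 10 = byte 1 bit 2; 22 bits remain
Read 3: bits[10:22] width=12 -> value=1269 (bin 010011110101); offset now 22 = byte 2 bit 6; 10 bits remain
Read 4: bits[22:31] width=9 -> value=207 (bin 011001111); offset now 31 = byte 3 bit 7; 1 bits remain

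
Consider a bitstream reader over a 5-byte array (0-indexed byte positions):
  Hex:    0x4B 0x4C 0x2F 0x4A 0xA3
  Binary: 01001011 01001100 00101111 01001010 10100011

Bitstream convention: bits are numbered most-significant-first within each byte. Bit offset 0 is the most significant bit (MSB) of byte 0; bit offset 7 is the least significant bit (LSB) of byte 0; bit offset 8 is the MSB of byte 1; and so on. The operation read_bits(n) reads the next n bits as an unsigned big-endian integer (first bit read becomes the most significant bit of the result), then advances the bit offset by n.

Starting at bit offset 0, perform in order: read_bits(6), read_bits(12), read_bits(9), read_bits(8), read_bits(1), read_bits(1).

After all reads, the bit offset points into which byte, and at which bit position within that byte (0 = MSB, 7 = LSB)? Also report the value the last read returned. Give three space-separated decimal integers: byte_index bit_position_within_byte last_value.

Read 1: bits[0:6] width=6 -> value=18 (bin 010010); offset now 6 = byte 0 bit 6; 34 bits remain
Read 2: bits[6:18] width=12 -> value=3376 (bin 110100110000); offset now 18 = byte 2 bit 2; 22 bits remain
Read 3: bits[18:27] width=9 -> value=378 (bin 101111010); offset now 27 = byte 3 bit 3; 13 bits remain
Read 4: bits[27:35] width=8 -> value=85 (bin 01010101); offset now 35 = byte 4 bit 3; 5 bits remain
Read 5: bits[35:36] width=1 -> value=0 (bin 0); offset now 36 = byte 4 bit 4; 4 bits remain
Read 6: bits[36:37] width=1 -> value=0 (bin 0); offset now 37 = byte 4 bit 5; 3 bits remain

Answer: 4 5 0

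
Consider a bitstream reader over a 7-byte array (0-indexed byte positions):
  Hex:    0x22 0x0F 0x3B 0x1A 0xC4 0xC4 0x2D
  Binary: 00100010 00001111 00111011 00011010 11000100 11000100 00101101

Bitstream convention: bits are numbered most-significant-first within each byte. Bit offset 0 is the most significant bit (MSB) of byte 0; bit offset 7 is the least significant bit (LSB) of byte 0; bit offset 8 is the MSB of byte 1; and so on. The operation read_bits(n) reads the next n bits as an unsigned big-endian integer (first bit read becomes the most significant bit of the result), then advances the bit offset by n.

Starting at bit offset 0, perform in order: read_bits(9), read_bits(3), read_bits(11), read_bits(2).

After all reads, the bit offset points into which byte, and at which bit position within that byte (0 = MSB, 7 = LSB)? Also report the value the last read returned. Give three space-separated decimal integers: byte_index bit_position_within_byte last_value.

Read 1: bits[0:9] width=9 -> value=68 (bin 001000100); offset now 9 = byte 1 bit 1; 47 bits remain
Read 2: bits[9:12] width=3 -> value=0 (bin 000); offset now 12 = byte 1 bit 4; 44 bits remain
Read 3: bits[12:23] width=11 -> value=1949 (bin 11110011101); offset now 23 = byte 2 bit 7; 33 bits remain
Read 4: bits[23:25] width=2 -> value=2 (bin 10); offset now 25 = byte 3 bit 1; 31 bits remain

Answer: 3 1 2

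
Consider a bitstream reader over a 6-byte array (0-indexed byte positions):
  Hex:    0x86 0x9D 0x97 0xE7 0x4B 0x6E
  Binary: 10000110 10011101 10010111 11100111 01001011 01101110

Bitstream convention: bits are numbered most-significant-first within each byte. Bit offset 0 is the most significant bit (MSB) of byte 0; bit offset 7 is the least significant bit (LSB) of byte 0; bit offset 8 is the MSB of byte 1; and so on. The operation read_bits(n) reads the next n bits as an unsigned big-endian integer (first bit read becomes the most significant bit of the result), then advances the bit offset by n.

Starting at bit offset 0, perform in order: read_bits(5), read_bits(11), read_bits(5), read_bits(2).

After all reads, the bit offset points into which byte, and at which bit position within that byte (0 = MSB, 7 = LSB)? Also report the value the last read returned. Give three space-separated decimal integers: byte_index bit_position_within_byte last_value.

Answer: 2 7 3

Derivation:
Read 1: bits[0:5] width=5 -> value=16 (bin 10000); offset now 5 = byte 0 bit 5; 43 bits remain
Read 2: bits[5:16] width=11 -> value=1693 (bin 11010011101); offset now 16 = byte 2 bit 0; 32 bits remain
Read 3: bits[16:21] width=5 -> value=18 (bin 10010); offset now 21 = byte 2 bit 5; 27 bits remain
Read 4: bits[21:23] width=2 -> value=3 (bin 11); offset now 23 = byte 2 bit 7; 25 bits remain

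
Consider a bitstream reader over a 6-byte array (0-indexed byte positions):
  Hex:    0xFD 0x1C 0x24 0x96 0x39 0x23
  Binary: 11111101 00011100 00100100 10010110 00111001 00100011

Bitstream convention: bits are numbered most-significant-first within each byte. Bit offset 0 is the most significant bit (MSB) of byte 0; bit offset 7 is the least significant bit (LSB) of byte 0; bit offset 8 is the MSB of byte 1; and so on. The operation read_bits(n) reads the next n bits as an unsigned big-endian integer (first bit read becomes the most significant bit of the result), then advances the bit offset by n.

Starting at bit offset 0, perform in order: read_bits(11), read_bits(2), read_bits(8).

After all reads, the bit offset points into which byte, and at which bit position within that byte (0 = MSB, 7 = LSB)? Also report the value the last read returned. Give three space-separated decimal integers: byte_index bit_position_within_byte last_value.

Answer: 2 5 132

Derivation:
Read 1: bits[0:11] width=11 -> value=2024 (bin 11111101000); offset now 11 = byte 1 bit 3; 37 bits remain
Read 2: bits[11:13] width=2 -> value=3 (bin 11); offset now 13 = byte 1 bit 5; 35 bits remain
Read 3: bits[13:21] width=8 -> value=132 (bin 10000100); offset now 21 = byte 2 bit 5; 27 bits remain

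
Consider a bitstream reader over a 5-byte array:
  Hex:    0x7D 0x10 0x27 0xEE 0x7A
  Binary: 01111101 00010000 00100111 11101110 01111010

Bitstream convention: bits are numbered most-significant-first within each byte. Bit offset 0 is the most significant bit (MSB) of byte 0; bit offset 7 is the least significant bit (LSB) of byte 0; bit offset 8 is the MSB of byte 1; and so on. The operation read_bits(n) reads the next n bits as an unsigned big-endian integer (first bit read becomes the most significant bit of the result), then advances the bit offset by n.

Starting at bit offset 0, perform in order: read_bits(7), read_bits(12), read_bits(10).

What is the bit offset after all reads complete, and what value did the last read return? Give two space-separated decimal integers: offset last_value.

Answer: 29 253

Derivation:
Read 1: bits[0:7] width=7 -> value=62 (bin 0111110); offset now 7 = byte 0 bit 7; 33 bits remain
Read 2: bits[7:19] width=12 -> value=2177 (bin 100010000001); offset now 19 = byte 2 bit 3; 21 bits remain
Read 3: bits[19:29] width=10 -> value=253 (bin 0011111101); offset now 29 = byte 3 bit 5; 11 bits remain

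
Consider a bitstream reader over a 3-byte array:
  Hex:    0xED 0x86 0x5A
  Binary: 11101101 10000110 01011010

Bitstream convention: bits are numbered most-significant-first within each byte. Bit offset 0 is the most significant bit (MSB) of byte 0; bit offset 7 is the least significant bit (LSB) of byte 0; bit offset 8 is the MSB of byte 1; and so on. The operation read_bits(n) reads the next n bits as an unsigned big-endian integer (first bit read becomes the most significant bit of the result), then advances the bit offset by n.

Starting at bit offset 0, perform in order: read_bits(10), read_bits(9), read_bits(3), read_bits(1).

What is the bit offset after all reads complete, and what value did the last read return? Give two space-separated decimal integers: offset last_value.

Answer: 23 1

Derivation:
Read 1: bits[0:10] width=10 -> value=950 (bin 1110110110); offset now 10 = byte 1 bit 2; 14 bits remain
Read 2: bits[10:19] width=9 -> value=50 (bin 000110010); offset now 19 = byte 2 bit 3; 5 bits remain
Read 3: bits[19:22] width=3 -> value=6 (bin 110); offset now 22 = byte 2 bit 6; 2 bits remain
Read 4: bits[22:23] width=1 -> value=1 (bin 1); offset now 23 = byte 2 bit 7; 1 bits remain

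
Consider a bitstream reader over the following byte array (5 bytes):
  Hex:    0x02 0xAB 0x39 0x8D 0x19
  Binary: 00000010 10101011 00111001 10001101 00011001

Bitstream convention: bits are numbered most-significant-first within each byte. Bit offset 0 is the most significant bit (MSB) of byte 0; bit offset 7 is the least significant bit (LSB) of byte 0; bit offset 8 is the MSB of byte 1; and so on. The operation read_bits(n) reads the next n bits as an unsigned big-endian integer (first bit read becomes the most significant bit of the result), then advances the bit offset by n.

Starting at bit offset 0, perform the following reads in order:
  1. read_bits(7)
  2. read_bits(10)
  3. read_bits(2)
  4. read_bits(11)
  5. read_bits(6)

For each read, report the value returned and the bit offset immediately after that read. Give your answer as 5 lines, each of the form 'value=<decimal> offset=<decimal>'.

Read 1: bits[0:7] width=7 -> value=1 (bin 0000001); offset now 7 = byte 0 bit 7; 33 bits remain
Read 2: bits[7:17] width=10 -> value=342 (bin 0101010110); offset now 17 = byte 2 bit 1; 23 bits remain
Read 3: bits[17:19] width=2 -> value=1 (bin 01); offset now 19 = byte 2 bit 3; 21 bits remain
Read 4: bits[19:30] width=11 -> value=1635 (bin 11001100011); offset now 30 = byte 3 bit 6; 10 bits remain
Read 5: bits[30:36] width=6 -> value=17 (bin 010001); offset now 36 = byte 4 bit 4; 4 bits remain

Answer: value=1 offset=7
value=342 offset=17
value=1 offset=19
value=1635 offset=30
value=17 offset=36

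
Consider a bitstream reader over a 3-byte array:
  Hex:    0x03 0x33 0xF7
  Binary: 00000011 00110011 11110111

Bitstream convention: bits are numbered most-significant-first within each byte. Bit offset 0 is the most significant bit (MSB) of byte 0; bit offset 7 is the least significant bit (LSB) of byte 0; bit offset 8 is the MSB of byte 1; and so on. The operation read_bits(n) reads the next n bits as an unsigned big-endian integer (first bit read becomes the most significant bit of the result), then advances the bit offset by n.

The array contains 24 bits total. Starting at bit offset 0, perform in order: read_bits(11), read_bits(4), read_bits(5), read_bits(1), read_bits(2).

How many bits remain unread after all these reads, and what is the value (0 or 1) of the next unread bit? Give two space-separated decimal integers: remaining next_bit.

Answer: 1 1

Derivation:
Read 1: bits[0:11] width=11 -> value=25 (bin 00000011001); offset now 11 = byte 1 bit 3; 13 bits remain
Read 2: bits[11:15] width=4 -> value=9 (bin 1001); offset now 15 = byte 1 bit 7; 9 bits remain
Read 3: bits[15:20] width=5 -> value=31 (bin 11111); offset now 20 = byte 2 bit 4; 4 bits remain
Read 4: bits[20:21] width=1 -> value=0 (bin 0); offset now 21 = byte 2 bit 5; 3 bits remain
Read 5: bits[21:23] width=2 -> value=3 (bin 11); offset now 23 = byte 2 bit 7; 1 bits remain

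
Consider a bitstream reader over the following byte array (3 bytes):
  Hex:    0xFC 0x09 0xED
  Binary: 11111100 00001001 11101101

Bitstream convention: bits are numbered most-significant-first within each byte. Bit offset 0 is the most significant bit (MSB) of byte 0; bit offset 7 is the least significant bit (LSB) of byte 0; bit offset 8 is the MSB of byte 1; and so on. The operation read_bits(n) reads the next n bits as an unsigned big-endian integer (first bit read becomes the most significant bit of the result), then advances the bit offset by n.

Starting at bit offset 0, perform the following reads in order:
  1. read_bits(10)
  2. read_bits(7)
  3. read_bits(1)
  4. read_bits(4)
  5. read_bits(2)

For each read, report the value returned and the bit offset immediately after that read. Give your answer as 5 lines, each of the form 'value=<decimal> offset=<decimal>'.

Read 1: bits[0:10] width=10 -> value=1008 (bin 1111110000); offset now 10 = byte 1 bit 2; 14 bits remain
Read 2: bits[10:17] width=7 -> value=19 (bin 0010011); offset now 17 = byte 2 bit 1; 7 bits remain
Read 3: bits[17:18] width=1 -> value=1 (bin 1); offset now 18 = byte 2 bit 2; 6 bits remain
Read 4: bits[18:22] width=4 -> value=11 (bin 1011); offset now 22 = byte 2 bit 6; 2 bits remain
Read 5: bits[22:24] width=2 -> value=1 (bin 01); offset now 24 = byte 3 bit 0; 0 bits remain

Answer: value=1008 offset=10
value=19 offset=17
value=1 offset=18
value=11 offset=22
value=1 offset=24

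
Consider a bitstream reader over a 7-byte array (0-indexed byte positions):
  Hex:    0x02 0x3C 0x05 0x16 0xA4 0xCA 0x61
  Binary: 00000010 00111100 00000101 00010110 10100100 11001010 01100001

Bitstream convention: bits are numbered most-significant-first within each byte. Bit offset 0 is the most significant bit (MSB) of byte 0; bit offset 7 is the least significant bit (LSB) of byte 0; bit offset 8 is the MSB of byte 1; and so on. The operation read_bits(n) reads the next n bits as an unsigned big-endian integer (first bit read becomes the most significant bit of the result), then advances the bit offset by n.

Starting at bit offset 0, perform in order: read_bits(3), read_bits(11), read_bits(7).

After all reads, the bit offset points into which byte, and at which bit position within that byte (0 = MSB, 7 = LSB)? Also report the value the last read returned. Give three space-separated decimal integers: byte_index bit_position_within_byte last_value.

Answer: 2 5 0

Derivation:
Read 1: bits[0:3] width=3 -> value=0 (bin 000); offset now 3 = byte 0 bit 3; 53 bits remain
Read 2: bits[3:14] width=11 -> value=143 (bin 00010001111); offset now 14 = byte 1 bit 6; 42 bits remain
Read 3: bits[14:21] width=7 -> value=0 (bin 0000000); offset now 21 = byte 2 bit 5; 35 bits remain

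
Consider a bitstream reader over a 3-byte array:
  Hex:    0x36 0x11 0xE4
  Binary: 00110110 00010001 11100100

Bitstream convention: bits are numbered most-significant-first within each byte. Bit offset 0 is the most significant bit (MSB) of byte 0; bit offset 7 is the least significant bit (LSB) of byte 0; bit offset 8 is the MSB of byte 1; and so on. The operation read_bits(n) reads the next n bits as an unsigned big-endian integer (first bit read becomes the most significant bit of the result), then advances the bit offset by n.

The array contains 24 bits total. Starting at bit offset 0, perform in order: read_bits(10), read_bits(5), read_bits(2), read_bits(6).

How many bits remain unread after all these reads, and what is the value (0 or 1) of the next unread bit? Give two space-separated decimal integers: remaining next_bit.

Answer: 1 0

Derivation:
Read 1: bits[0:10] width=10 -> value=216 (bin 0011011000); offset now 10 = byte 1 bit 2; 14 bits remain
Read 2: bits[10:15] width=5 -> value=8 (bin 01000); offset now 15 = byte 1 bit 7; 9 bits remain
Read 3: bits[15:17] width=2 -> value=3 (bin 11); offset now 17 = byte 2 bit 1; 7 bits remain
Read 4: bits[17:23] width=6 -> value=50 (bin 110010); offset now 23 = byte 2 bit 7; 1 bits remain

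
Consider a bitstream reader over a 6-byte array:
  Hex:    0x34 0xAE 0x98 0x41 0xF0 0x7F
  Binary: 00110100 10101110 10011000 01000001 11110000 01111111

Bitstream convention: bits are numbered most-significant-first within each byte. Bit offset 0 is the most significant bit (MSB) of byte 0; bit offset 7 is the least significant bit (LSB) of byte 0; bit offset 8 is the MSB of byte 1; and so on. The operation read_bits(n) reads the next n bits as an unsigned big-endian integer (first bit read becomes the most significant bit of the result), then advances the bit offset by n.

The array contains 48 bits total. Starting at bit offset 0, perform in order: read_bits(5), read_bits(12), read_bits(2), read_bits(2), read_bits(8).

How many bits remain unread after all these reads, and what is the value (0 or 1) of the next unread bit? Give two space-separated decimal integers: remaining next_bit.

Answer: 19 0

Derivation:
Read 1: bits[0:5] width=5 -> value=6 (bin 00110); offset now 5 = byte 0 bit 5; 43 bits remain
Read 2: bits[5:17] width=12 -> value=2397 (bin 100101011101); offset now 17 = byte 2 bit 1; 31 bits remain
Read 3: bits[17:19] width=2 -> value=0 (bin 00); offset now 19 = byte 2 bit 3; 29 bits remain
Read 4: bits[19:21] width=2 -> value=3 (bin 11); offset now 21 = byte 2 bit 5; 27 bits remain
Read 5: bits[21:29] width=8 -> value=8 (bin 00001000); offset now 29 = byte 3 bit 5; 19 bits remain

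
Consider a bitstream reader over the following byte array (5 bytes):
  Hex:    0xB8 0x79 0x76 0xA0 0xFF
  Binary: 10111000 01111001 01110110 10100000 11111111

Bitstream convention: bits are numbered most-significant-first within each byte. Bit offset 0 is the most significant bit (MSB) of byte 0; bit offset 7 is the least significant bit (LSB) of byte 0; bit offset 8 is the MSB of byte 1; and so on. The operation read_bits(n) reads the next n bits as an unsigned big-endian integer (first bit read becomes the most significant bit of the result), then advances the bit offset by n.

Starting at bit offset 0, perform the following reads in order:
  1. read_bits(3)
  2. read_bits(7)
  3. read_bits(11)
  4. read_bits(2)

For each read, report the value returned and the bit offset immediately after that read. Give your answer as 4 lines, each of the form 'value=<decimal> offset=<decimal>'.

Answer: value=5 offset=3
value=97 offset=10
value=1838 offset=21
value=3 offset=23

Derivation:
Read 1: bits[0:3] width=3 -> value=5 (bin 101); offset now 3 = byte 0 bit 3; 37 bits remain
Read 2: bits[3:10] width=7 -> value=97 (bin 1100001); offset now 10 = byte 1 bit 2; 30 bits remain
Read 3: bits[10:21] width=11 -> value=1838 (bin 11100101110); offset now 21 = byte 2 bit 5; 19 bits remain
Read 4: bits[21:23] width=2 -> value=3 (bin 11); offset now 23 = byte 2 bit 7; 17 bits remain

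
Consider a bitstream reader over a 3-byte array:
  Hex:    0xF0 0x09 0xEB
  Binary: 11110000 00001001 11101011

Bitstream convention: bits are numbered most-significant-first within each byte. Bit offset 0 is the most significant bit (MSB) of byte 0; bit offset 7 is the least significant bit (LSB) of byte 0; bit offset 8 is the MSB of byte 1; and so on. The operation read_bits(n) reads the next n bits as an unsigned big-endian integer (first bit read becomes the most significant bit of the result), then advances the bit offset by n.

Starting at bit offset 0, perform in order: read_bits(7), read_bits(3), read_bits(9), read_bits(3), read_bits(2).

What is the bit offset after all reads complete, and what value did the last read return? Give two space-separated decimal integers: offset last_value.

Read 1: bits[0:7] width=7 -> value=120 (bin 1111000); offset now 7 = byte 0 bit 7; 17 bits remain
Read 2: bits[7:10] width=3 -> value=0 (bin 000); offset now 10 = byte 1 bit 2; 14 bits remain
Read 3: bits[10:19] width=9 -> value=79 (bin 001001111); offset now 19 = byte 2 bit 3; 5 bits remain
Read 4: bits[19:22] width=3 -> value=2 (bin 010); offset now 22 = byte 2 bit 6; 2 bits remain
Read 5: bits[22:24] width=2 -> value=3 (bin 11); offset now 24 = byte 3 bit 0; 0 bits remain

Answer: 24 3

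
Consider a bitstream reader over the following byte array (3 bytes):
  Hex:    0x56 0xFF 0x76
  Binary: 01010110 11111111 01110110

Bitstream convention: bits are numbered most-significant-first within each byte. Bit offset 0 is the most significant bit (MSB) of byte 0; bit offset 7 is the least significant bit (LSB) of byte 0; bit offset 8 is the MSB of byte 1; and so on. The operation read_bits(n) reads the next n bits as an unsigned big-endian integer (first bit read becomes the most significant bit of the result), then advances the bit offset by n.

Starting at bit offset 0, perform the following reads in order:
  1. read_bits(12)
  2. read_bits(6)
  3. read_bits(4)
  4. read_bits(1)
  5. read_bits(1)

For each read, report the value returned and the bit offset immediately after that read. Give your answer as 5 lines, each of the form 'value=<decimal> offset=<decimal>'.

Answer: value=1391 offset=12
value=61 offset=18
value=13 offset=22
value=1 offset=23
value=0 offset=24

Derivation:
Read 1: bits[0:12] width=12 -> value=1391 (bin 010101101111); offset now 12 = byte 1 bit 4; 12 bits remain
Read 2: bits[12:18] width=6 -> value=61 (bin 111101); offset now 18 = byte 2 bit 2; 6 bits remain
Read 3: bits[18:22] width=4 -> value=13 (bin 1101); offset now 22 = byte 2 bit 6; 2 bits remain
Read 4: bits[22:23] width=1 -> value=1 (bin 1); offset now 23 = byte 2 bit 7; 1 bits remain
Read 5: bits[23:24] width=1 -> value=0 (bin 0); offset now 24 = byte 3 bit 0; 0 bits remain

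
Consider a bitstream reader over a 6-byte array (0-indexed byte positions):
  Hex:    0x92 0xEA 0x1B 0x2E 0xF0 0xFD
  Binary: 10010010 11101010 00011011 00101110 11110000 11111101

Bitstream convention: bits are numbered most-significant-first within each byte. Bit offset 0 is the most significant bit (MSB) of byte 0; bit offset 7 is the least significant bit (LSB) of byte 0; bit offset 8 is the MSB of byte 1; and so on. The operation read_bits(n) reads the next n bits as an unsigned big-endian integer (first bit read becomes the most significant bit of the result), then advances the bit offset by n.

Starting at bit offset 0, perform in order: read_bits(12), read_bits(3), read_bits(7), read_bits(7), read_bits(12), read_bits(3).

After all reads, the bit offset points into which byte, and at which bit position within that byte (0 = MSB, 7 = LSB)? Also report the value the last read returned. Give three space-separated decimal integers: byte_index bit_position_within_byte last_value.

Read 1: bits[0:12] width=12 -> value=2350 (bin 100100101110); offset now 12 = byte 1 bit 4; 36 bits remain
Read 2: bits[12:15] width=3 -> value=5 (bin 101); offset now 15 = byte 1 bit 7; 33 bits remain
Read 3: bits[15:22] width=7 -> value=6 (bin 0000110); offset now 22 = byte 2 bit 6; 26 bits remain
Read 4: bits[22:29] width=7 -> value=101 (bin 1100101); offset now 29 = byte 3 bit 5; 19 bits remain
Read 5: bits[29:41] width=12 -> value=3553 (bin 110111100001); offset now 41 = byte 5 bit 1; 7 bits remain
Read 6: bits[41:44] width=3 -> value=7 (bin 111); offset now 44 = byte 5 bit 4; 4 bits remain

Answer: 5 4 7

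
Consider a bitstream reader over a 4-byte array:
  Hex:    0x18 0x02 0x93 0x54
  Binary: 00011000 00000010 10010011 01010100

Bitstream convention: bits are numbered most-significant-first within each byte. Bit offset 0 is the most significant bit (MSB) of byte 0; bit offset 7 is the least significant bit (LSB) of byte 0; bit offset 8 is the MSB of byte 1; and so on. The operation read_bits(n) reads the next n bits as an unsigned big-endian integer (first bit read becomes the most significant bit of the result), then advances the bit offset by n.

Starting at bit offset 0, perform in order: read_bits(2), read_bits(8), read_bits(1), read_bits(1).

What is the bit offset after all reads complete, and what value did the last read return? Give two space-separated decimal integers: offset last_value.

Read 1: bits[0:2] width=2 -> value=0 (bin 00); offset now 2 = byte 0 bit 2; 30 bits remain
Read 2: bits[2:10] width=8 -> value=96 (bin 01100000); offset now 10 = byte 1 bit 2; 22 bits remain
Read 3: bits[10:11] width=1 -> value=0 (bin 0); offset now 11 = byte 1 bit 3; 21 bits remain
Read 4: bits[11:12] width=1 -> value=0 (bin 0); offset now 12 = byte 1 bit 4; 20 bits remain

Answer: 12 0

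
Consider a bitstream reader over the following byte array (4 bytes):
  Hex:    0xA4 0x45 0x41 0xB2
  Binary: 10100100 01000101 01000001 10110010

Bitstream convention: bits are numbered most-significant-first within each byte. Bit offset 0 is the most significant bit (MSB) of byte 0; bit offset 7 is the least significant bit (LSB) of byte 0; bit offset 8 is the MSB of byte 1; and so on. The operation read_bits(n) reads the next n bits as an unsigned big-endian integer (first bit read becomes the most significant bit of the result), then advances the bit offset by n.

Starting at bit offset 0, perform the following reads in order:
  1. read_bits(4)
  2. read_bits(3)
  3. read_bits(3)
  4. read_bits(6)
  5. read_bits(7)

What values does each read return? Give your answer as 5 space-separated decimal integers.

Read 1: bits[0:4] width=4 -> value=10 (bin 1010); offset now 4 = byte 0 bit 4; 28 bits remain
Read 2: bits[4:7] width=3 -> value=2 (bin 010); offset now 7 = byte 0 bit 7; 25 bits remain
Read 3: bits[7:10] width=3 -> value=1 (bin 001); offset now 10 = byte 1 bit 2; 22 bits remain
Read 4: bits[10:16] width=6 -> value=5 (bin 000101); offset now 16 = byte 2 bit 0; 16 bits remain
Read 5: bits[16:23] width=7 -> value=32 (bin 0100000); offset now 23 = byte 2 bit 7; 9 bits remain

Answer: 10 2 1 5 32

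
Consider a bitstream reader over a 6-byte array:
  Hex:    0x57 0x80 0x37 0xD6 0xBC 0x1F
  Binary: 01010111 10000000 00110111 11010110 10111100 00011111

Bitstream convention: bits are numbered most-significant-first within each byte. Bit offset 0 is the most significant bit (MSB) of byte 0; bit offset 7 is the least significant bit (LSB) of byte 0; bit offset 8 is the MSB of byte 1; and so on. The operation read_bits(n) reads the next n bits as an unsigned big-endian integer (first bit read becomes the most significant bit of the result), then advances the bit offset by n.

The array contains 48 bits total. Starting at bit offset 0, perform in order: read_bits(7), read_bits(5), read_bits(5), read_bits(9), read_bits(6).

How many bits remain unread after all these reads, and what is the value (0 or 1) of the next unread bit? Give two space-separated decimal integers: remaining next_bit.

Read 1: bits[0:7] width=7 -> value=43 (bin 0101011); offset now 7 = byte 0 bit 7; 41 bits remain
Read 2: bits[7:12] width=5 -> value=24 (bin 11000); offset now 12 = byte 1 bit 4; 36 bits remain
Read 3: bits[12:17] width=5 -> value=0 (bin 00000); offset now 17 = byte 2 bit 1; 31 bits remain
Read 4: bits[17:26] width=9 -> value=223 (bin 011011111); offset now 26 = byte 3 bit 2; 22 bits remain
Read 5: bits[26:32] width=6 -> value=22 (bin 010110); offset now 32 = byte 4 bit 0; 16 bits remain

Answer: 16 1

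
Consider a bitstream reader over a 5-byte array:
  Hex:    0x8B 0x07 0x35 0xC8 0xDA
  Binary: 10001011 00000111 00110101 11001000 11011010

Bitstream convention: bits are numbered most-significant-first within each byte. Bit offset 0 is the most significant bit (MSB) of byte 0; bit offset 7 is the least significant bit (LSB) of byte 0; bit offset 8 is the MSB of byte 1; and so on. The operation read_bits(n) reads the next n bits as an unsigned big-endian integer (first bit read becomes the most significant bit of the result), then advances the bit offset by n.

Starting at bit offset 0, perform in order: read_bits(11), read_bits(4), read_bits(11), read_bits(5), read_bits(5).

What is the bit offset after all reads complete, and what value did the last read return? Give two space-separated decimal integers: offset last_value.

Answer: 36 13

Derivation:
Read 1: bits[0:11] width=11 -> value=1112 (bin 10001011000); offset now 11 = byte 1 bit 3; 29 bits remain
Read 2: bits[11:15] width=4 -> value=3 (bin 0011); offset now 15 = byte 1 bit 7; 25 bits remain
Read 3: bits[15:26] width=11 -> value=1239 (bin 10011010111); offset now 26 = byte 3 bit 2; 14 bits remain
Read 4: bits[26:31] width=5 -> value=4 (bin 00100); offset now 31 = byte 3 bit 7; 9 bits remain
Read 5: bits[31:36] width=5 -> value=13 (bin 01101); offset now 36 = byte 4 bit 4; 4 bits remain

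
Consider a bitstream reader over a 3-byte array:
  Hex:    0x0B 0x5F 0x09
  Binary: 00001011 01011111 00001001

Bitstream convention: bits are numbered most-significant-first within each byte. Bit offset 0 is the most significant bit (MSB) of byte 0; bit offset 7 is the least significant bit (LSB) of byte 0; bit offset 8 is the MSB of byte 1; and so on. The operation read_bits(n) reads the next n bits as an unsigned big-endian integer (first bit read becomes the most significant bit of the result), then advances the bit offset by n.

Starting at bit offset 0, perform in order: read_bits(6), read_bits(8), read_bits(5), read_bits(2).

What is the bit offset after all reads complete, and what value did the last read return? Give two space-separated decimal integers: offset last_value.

Answer: 21 1

Derivation:
Read 1: bits[0:6] width=6 -> value=2 (bin 000010); offset now 6 = byte 0 bit 6; 18 bits remain
Read 2: bits[6:14] width=8 -> value=215 (bin 11010111); offset now 14 = byte 1 bit 6; 10 bits remain
Read 3: bits[14:19] width=5 -> value=24 (bin 11000); offset now 19 = byte 2 bit 3; 5 bits remain
Read 4: bits[19:21] width=2 -> value=1 (bin 01); offset now 21 = byte 2 bit 5; 3 bits remain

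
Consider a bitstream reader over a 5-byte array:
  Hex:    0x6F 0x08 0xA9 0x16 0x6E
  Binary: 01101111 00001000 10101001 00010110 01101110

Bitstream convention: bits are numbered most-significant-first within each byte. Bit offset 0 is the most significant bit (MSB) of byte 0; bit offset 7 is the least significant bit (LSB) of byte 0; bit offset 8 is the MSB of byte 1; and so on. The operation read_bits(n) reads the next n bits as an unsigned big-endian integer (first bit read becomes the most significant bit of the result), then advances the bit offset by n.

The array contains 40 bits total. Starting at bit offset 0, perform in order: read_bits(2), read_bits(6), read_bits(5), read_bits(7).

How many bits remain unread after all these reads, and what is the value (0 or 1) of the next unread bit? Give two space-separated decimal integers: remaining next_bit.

Answer: 20 1

Derivation:
Read 1: bits[0:2] width=2 -> value=1 (bin 01); offset now 2 = byte 0 bit 2; 38 bits remain
Read 2: bits[2:8] width=6 -> value=47 (bin 101111); offset now 8 = byte 1 bit 0; 32 bits remain
Read 3: bits[8:13] width=5 -> value=1 (bin 00001); offset now 13 = byte 1 bit 5; 27 bits remain
Read 4: bits[13:20] width=7 -> value=10 (bin 0001010); offset now 20 = byte 2 bit 4; 20 bits remain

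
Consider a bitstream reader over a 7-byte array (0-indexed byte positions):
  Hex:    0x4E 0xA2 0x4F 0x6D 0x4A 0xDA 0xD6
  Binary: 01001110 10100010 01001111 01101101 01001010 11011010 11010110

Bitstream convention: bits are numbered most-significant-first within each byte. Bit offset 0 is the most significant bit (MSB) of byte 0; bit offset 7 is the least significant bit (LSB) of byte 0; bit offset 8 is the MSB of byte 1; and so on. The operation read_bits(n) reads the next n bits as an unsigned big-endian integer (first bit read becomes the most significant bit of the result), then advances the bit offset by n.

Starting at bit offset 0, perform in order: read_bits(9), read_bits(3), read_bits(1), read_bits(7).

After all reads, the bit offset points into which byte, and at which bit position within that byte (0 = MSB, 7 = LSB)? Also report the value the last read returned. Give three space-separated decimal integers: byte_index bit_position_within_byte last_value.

Read 1: bits[0:9] width=9 -> value=157 (bin 010011101); offset now 9 = byte 1 bit 1; 47 bits remain
Read 2: bits[9:12] width=3 -> value=2 (bin 010); offset now 12 = byte 1 bit 4; 44 bits remain
Read 3: bits[12:13] width=1 -> value=0 (bin 0); offset now 13 = byte 1 bit 5; 43 bits remain
Read 4: bits[13:20] width=7 -> value=36 (bin 0100100); offset now 20 = byte 2 bit 4; 36 bits remain

Answer: 2 4 36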